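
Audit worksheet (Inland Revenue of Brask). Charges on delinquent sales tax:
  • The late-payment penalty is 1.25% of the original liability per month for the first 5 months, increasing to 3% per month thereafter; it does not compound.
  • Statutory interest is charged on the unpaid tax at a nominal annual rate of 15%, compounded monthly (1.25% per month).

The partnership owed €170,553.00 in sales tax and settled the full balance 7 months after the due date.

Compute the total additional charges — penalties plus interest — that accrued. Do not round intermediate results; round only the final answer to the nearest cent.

€36,387.56

Penalty, months 1–5: 5 × 1.25% × €170,553.00 = €10,659.56…
Penalty, months 6–7: 2 × 3% × €170,553.00 = €10,233.18
Interest: €170,553.00 × ((1 + 0.0125)^7 − 1) = €170,553.00 × 0.0908505… = €15,494.8203…
Penalties + interest = €20,892.7425 + €15,494.8203… = €36,387.56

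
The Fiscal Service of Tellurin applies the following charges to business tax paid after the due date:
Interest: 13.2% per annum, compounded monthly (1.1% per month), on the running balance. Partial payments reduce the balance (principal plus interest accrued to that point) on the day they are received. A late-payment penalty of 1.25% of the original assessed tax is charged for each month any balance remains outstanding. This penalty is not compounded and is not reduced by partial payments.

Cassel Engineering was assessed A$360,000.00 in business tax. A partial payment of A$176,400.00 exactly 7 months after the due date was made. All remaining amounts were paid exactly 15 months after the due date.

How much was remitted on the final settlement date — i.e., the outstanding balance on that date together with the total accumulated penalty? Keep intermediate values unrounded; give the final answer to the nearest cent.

Balance at month 7: A$360,000.0000 × (1 + 0.011)^7 = A$388,651.7163…
After A$176,400.00 payment: A$388,651.7163… − A$176,400.00 = A$212,251.7163…
Balance at month 15: A$212,251.7163… × (1 + 0.011)^8 = A$231,665.0160…
Penalty: 15 × 1.25% × A$360,000.00 = A$67,500.00
Final settlement = outstanding balance + penalty = A$231,665.0160… + A$67,500.00 = A$299,165.02

A$299,165.02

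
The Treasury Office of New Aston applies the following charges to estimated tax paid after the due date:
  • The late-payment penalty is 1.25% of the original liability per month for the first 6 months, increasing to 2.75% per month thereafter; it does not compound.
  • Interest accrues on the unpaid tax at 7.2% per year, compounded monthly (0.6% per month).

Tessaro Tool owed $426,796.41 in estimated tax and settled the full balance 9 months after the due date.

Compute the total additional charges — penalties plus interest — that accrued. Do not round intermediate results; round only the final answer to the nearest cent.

Penalty, months 1–6: 6 × 1.25% × $426,796.41 = $32,009.73…
Penalty, months 7–9: 3 × 2.75% × $426,796.41 = $35,210.70…
Interest: $426,796.41 × ((1 + 0.006)^9 − 1) = $426,796.41 × 0.0553143… = $23,607.9482…
Penalties + interest = $67,220.4346… + $23,607.9482… = $90,828.38

$90,828.38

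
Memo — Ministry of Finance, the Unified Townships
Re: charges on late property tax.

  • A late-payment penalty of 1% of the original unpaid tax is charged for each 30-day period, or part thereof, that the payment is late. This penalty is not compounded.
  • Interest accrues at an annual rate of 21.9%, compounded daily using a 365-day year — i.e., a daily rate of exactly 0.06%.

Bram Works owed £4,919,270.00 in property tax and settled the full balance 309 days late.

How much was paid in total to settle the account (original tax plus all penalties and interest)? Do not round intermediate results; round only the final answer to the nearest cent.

Penalty periods: ⌈309/30⌉ = 11; penalty = 11 × 1% × £4,919,270.00 = £541,119.70
Interest: £4,919,270.00 × ((1 + 0.0006)^309 − 1) = £4,919,270.00 × 0.20363290… = £1,001,725.2289…
Total = £4,919,270.00 + £541,119.7000 + £1,001,725.2289… = £6,462,114.93

£6,462,114.93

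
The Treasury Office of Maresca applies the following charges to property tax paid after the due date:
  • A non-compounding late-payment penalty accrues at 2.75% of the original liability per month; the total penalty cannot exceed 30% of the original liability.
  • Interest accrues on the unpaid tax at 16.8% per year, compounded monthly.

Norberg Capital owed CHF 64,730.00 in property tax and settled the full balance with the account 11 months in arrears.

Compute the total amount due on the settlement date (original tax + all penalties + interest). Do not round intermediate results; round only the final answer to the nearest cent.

Penalty (uncapped): 11 × 2.75% × CHF 64,730.00 = CHF 19,580.83…; cap = 30% × CHF 64,730.00 = CHF 19,419.00 → penalty = CHF 19,419.00
Interest (16.8%/yr ÷ 12 = 1.4%/month): CHF 64,730.00 × ((1 + 0.014)^11 − 1) = CHF 10,696.3535…
Total = CHF 64,730.00 + CHF 19,419.0000 + CHF 10,696.3535… = CHF 94,845.35

CHF 94,845.35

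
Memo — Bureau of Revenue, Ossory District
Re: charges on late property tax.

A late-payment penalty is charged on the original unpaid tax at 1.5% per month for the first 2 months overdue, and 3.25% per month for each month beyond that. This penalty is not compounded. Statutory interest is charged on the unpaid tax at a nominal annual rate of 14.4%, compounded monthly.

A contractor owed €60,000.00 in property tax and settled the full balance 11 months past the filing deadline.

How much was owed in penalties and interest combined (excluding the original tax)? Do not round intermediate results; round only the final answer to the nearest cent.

Penalty, months 1–2: 2 × 1.5% × €60,000.00 = €1,800.00
Penalty, months 3–11: 9 × 3.25% × €60,000.00 = €17,550.00
Interest (14.4%/yr ÷ 12 = 1.2%/month): €60,000.00 × ((1 + 0.012)^11 − 1) = €8,412.7248…
Penalties + interest = €19,350.0000 + €8,412.7248… = €27,762.72

€27,762.72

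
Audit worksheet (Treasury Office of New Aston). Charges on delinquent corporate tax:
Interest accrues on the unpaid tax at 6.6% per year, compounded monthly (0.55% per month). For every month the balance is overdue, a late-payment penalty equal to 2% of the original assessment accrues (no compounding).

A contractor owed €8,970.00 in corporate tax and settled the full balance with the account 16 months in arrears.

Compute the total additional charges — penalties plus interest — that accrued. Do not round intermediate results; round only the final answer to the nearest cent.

€3,693.17

Late-payment penalty = 2% × €8,970.00 × 16 mo = €2,870.40
Interest: €8,970.00 × ((1 + 0.0055)^16 − 1) = €8,970.00 × 0.0917249… = €822.7720…
Penalties + interest = €2,870.4000 + €822.7720… = €3,693.17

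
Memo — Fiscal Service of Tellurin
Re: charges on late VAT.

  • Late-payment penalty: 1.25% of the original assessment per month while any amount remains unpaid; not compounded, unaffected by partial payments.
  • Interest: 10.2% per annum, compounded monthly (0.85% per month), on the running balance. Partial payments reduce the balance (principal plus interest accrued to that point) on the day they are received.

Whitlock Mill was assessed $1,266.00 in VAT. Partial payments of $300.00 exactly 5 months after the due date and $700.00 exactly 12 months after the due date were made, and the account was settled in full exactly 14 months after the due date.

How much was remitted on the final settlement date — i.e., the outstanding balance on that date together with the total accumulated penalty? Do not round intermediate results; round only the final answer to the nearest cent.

$611.12

Balance at month 5: $1,266.0000 × (1 + 0.0085)^5 = $1,320.7275…
After $300.00 payment: $1,320.7275… − $300.00 = $1,020.7275…
Balance at month 12: $1,020.7275… × (1 + 0.0085)^7 = $1,083.0316…
After $700.00 payment: $1,083.0316… − $700.00 = $383.0316…
Balance at month 14: $383.0316… × (1 + 0.0085)^2 = $389.5708…
Penalty: 14 × 1.25% × $1,266.00 = $221.55
Final settlement = outstanding balance + penalty = $389.5708… + $221.55 = $611.12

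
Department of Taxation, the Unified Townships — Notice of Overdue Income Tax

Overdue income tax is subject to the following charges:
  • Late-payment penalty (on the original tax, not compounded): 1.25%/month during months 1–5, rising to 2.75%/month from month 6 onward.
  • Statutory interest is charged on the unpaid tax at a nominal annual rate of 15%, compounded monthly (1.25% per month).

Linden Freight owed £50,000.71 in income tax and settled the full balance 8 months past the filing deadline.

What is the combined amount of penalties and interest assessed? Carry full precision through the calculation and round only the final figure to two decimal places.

Penalty, months 1–5: 5 × 1.25% × £50,000.71 = £3,125.04…
Penalty, months 6–8: 3 × 2.75% × £50,000.71 = £4,125.06…
Interest: £50,000.71 × ((1 + 0.0125)^8 − 1) = £50,000.71 × 0.1044861… = £5,224.3792…
Penalties + interest = £7,250.1030… + £5,224.3792… = £12,474.48

£12,474.48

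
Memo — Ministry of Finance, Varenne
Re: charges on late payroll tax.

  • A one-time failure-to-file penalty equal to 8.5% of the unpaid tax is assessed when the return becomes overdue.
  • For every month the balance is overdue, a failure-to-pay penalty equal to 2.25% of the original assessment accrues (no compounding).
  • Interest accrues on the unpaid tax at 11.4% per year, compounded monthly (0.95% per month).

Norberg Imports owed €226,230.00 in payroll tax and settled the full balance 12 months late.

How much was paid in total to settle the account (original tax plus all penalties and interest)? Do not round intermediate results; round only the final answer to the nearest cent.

Failure-to-file penalty: 8.5% × €226,230.00 = €19,229.55
Failure-to-pay penalty: 12 × 2.25% × €226,230.00 = €61,082.10
Interest: €226,230.00 × ((1 + 0.0095)^12 − 1) = €226,230.00 × 0.1201492… = €27,181.3572…
Total = €226,230.00 + €80,311.6500 + €27,181.3572… = €333,723.01

€333,723.01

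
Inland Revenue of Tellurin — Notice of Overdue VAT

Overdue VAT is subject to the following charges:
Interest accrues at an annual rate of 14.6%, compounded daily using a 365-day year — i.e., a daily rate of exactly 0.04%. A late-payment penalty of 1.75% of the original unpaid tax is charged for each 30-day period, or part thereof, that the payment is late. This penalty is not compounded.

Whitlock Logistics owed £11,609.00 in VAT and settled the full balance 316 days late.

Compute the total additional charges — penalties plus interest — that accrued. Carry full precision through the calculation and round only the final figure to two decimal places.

£3,798.55

Penalty periods: ⌈316/30⌉ = 11; penalty = 11 × 1.75% × £11,609.00 = £2,234.73…
Interest: £11,609.00 × ((1 + 0.0004)^316 − 1) = £11,609.00 × 0.13470729… = £1,563.8170…
Penalties + interest = £2,234.7325 + £1,563.8170… = £3,798.55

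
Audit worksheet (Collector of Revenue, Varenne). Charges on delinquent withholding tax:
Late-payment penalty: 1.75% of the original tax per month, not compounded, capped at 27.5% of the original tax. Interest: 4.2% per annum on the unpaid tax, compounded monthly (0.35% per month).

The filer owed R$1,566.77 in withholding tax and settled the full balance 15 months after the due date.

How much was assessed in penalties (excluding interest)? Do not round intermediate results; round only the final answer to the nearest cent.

R$411.28

Penalty: 15 × 1.75% × R$1,566.77 = R$411.28… (below the 27.5% cap of R$430.86…)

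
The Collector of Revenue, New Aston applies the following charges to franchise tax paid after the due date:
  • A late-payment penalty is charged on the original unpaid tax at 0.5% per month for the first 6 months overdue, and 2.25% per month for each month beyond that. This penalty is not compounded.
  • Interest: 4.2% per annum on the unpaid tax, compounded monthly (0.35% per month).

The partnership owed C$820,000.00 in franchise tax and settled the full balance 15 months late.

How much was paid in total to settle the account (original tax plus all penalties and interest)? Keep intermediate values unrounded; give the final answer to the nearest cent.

C$1,054,770.89

Penalty, months 1–6: 6 × 0.5% × C$820,000.00 = C$24,600.00
Penalty, months 7–15: 9 × 2.25% × C$820,000.00 = C$166,050.00
Interest: C$820,000.00 × ((1 + 0.0035)^15 − 1) = C$820,000.00 × 0.0538060… = C$44,120.8909…
Total = C$820,000.00 + C$190,650.0000 + C$44,120.8909… = C$1,054,770.89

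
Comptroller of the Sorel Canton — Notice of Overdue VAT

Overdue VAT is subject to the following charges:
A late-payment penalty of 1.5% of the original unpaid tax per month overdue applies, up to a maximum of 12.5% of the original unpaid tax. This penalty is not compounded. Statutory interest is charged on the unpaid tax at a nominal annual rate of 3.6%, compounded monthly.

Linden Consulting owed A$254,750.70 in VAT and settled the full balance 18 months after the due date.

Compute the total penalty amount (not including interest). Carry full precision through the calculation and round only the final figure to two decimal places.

A$31,843.84

Penalty (uncapped): 18 × 1.5% × A$254,750.70 = A$68,782.69…; cap = 12.5% × A$254,750.70 = A$31,843.84… → penalty = A$31,843.84…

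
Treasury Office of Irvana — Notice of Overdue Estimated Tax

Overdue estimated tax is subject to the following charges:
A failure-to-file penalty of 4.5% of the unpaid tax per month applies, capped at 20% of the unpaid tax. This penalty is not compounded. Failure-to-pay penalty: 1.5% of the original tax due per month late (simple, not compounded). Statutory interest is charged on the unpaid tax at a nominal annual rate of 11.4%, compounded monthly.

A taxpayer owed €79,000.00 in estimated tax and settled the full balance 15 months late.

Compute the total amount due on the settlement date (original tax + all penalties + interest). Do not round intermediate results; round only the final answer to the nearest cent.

€124,612.84

Failure-to-file: 15 × 4.5% × €79,000.00 = €53,325.00, capped at 20% × €79,000.00 = €15,800.00
Failure-to-pay penalty = 1.5% × €79,000.00 × 15 mo = €17,775.00
Interest (11.4%/yr ÷ 12 = 0.95%/month): €79,000.00 × ((1 + 0.0095)^15 − 1) = €12,037.8391…
Total = €79,000.00 + €33,575.0000 + €12,037.8391… = €124,612.84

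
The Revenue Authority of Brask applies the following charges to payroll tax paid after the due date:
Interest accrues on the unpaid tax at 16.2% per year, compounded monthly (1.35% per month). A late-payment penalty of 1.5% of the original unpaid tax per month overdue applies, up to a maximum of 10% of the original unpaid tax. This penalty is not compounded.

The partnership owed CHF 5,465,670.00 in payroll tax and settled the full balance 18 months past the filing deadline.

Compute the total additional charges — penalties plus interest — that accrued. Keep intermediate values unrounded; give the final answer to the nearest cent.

CHF 2,038,681.31

Penalty (uncapped): 18 × 1.5% × CHF 5,465,670.00 = CHF 1,475,730.90; cap = 10% × CHF 5,465,670.00 = CHF 546,567.00 → penalty = CHF 546,567.00
Interest: CHF 5,465,670.00 × ((1 + 0.0135)^18 − 1) = CHF 5,465,670.00 × 0.2729975… = CHF 1,492,114.3061…
Penalties + interest = CHF 546,567.0000 + CHF 1,492,114.3061… = CHF 2,038,681.31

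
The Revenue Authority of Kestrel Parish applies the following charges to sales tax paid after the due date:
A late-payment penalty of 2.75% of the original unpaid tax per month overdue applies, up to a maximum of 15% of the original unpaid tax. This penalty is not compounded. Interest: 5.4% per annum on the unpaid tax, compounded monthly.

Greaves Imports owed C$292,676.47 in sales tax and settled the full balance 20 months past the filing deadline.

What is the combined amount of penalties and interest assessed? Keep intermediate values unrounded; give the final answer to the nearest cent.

Penalty (uncapped): 20 × 2.75% × C$292,676.47 = C$160,972.06…; cap = 15% × C$292,676.47 = C$43,901.47… → penalty = C$43,901.47…
Interest (5.4%/yr ÷ 12 = 0.45%/month): C$292,676.47 × ((1 + 0.0045)^20 − 1) = C$27,497.9489…
Penalties + interest = C$43,901.4705 + C$27,497.9489… = C$71,399.42

C$71,399.42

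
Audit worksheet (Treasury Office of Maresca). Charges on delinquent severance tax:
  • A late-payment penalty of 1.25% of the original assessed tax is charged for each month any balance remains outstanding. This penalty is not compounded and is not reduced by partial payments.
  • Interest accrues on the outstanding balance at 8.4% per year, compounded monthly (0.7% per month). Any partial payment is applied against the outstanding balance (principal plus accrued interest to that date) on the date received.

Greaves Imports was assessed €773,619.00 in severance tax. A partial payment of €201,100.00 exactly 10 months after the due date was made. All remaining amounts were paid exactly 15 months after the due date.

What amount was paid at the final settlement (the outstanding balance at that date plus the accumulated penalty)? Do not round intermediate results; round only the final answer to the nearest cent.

€795,768.41

Balance at month 10: €773,619.0000 × (1 + 0.007)^10 = €829,510.3954…
After €201,100.00 payment: €829,510.3954… − €201,100.00 = €628,410.3954…
Balance at month 15: €628,410.3954… × (1 + 0.007)^5 = €650,714.8434…
Penalty: 15 × 1.25% × €773,619.00 = €145,053.56…
Final settlement = outstanding balance + penalty = €650,714.8434… + €145,053.56… = €795,768.41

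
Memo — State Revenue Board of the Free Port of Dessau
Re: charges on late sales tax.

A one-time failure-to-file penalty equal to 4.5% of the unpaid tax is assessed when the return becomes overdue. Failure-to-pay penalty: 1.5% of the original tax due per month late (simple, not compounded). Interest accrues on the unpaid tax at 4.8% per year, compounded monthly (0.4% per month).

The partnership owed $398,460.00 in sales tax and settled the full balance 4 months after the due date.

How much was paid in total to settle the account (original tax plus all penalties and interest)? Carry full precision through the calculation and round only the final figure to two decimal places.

Failure-to-file penalty: 4.5% × $398,460.00 = $17,930.70
Failure-to-pay penalty: 4 × 1.5% × $398,460.00 = $23,907.60
Interest: $398,460.00 × ((1 + 0.004)^4 − 1) = $398,460.00 × 0.0160963… = $6,413.7143…
Total = $398,460.00 + $41,838.3000 + $6,413.7143… = $446,712.01

$446,712.01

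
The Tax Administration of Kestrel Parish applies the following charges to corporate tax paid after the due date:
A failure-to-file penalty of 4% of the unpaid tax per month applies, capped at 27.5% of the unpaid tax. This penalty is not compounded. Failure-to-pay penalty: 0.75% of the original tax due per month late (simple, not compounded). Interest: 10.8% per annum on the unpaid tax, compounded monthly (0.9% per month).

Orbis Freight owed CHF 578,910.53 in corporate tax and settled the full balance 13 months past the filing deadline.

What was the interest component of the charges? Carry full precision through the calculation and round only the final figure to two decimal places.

CHF 71,513.55

Interest: CHF 578,910.53 × ((1 + 0.009)^13 − 1) = CHF 578,910.53 × 0.1235313… = CHF 71,513.5484…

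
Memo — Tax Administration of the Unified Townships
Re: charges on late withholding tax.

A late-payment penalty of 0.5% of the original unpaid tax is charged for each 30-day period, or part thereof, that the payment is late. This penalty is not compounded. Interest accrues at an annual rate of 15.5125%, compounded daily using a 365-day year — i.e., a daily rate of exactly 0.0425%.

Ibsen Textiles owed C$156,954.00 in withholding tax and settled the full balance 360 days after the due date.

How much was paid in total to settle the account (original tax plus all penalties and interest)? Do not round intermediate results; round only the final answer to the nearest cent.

C$192,313.71

Penalty periods: ⌈360/30⌉ = 12; penalty = 12 × 0.5% × C$156,954.00 = C$9,417.24
Interest: C$156,954.00 × ((1 + 0.000425)^360 − 1) = C$156,954.00 × 0.16528710… = C$25,942.4719…
Total = C$156,954.00 + C$9,417.2400 + C$25,942.4719… = C$192,313.71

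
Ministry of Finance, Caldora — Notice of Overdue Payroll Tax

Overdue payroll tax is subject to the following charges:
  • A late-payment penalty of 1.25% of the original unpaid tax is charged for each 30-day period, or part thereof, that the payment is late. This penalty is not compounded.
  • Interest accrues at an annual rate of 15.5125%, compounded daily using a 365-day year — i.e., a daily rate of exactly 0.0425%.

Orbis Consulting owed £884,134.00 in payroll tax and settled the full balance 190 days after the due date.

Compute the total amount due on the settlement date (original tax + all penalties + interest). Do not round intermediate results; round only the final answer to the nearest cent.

£1,035,834.81

Penalty periods: ⌈190/30⌉ = 7; penalty = 7 × 1.25% × £884,134.00 = £77,361.73…
Interest: £884,134.00 × ((1 + 0.000425)^190 − 1) = £884,134.00 × 0.08408124… = £74,339.0836…
Total = £884,134.00 + £77,361.7250 + £74,339.0836… = £1,035,834.81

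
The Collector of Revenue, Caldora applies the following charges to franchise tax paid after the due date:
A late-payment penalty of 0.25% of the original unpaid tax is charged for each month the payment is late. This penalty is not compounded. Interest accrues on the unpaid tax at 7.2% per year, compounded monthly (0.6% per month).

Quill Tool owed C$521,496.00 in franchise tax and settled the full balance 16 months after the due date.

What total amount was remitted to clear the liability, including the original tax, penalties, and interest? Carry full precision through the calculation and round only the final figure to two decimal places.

C$594,736.65

Late-payment penalty = 0.25% × C$521,496.00 × 16 mo = C$20,859.84
Interest: C$521,496.00 × ((1 + 0.006)^16 − 1) = C$521,496.00 × 0.1004434… = C$52,380.8068…
Total = C$521,496.00 + C$20,859.8400 + C$52,380.8068… = C$594,736.65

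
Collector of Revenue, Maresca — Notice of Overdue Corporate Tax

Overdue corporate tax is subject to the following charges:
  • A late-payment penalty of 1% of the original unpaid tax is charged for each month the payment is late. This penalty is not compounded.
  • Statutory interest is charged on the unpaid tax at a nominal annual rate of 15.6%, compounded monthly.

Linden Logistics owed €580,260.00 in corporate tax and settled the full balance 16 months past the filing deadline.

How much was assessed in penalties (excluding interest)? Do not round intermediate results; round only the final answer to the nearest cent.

€92,841.60

Late-payment penalty = 1% × €580,260.00 × 16 mo = €92,841.60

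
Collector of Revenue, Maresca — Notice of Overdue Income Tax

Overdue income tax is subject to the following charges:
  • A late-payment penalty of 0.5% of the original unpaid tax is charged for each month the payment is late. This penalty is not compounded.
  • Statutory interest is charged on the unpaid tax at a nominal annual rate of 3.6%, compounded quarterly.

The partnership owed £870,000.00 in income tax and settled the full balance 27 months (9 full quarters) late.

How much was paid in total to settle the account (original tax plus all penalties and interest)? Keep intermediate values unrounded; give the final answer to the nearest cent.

£1,060,510.92

Late-payment penalty = 0.5% × £870,000.00 × 27 mo = £117,450.00
Interest (3.6%/yr ÷ 4 = 0.9%/quarter): £870,000.00 × ((1 + 0.009)^9 − 1) = £73,060.9210…
Total = £870,000.00 + £117,450.0000 + £73,060.9210… = £1,060,510.92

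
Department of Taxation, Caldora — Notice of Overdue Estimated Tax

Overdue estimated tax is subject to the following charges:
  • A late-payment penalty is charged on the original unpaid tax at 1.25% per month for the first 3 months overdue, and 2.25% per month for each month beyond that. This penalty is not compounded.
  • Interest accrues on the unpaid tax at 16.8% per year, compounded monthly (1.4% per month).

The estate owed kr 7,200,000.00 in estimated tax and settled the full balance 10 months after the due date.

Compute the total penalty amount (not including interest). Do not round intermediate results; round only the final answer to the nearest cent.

Penalty, months 1–3: 3 × 1.25% × kr 7,200,000.00 = kr 270,000.00
Penalty, months 4–10: 7 × 2.25% × kr 7,200,000.00 = kr 1,134,000.00
Total penalty = kr 270,000.00 + kr 1,134,000.00 = kr 1,404,000.00

kr 1,404,000.00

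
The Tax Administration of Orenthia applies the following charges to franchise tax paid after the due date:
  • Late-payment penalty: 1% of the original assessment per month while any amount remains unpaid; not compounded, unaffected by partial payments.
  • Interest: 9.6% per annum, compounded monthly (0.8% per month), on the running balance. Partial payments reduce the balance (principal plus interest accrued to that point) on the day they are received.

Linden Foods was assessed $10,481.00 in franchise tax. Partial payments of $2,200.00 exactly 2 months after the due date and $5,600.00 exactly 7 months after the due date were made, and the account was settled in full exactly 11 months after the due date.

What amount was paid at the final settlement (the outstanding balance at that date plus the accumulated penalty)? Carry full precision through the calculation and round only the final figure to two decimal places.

Balance at month 2: $10,481.0000 × (1 + 0.008)^2 = $10,649.3668…
After $2,200.00 payment: $10,649.3668… − $2,200.00 = $8,449.3668…
Balance at month 7: $8,449.3668… × (1 + 0.008)^5 = $8,792.7925…
After $5,600.00 payment: $8,792.7925… − $5,600.00 = $3,192.7925…
Balance at month 11: $3,192.7925… × (1 + 0.008)^4 = $3,296.1944…
Penalty: 11 × 1% × $10,481.00 = $1,152.91
Final settlement = outstanding balance + penalty = $3,296.1944… + $1,152.91 = $4,449.10

$4,449.10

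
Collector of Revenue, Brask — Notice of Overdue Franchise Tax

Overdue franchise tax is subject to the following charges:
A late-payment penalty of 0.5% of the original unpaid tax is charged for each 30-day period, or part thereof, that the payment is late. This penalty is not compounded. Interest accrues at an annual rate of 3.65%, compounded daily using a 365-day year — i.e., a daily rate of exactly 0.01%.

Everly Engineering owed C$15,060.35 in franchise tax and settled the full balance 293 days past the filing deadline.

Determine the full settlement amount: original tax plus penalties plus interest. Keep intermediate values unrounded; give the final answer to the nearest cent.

C$16,261.14

Penalty periods: ⌈293/30⌉ = 10; penalty = 10 × 0.5% × C$15,060.35 = C$753.02…
Interest: C$15,060.35 × ((1 + 0.0001)^293 − 1) = C$15,060.35 × 0.02973196… = C$447.7737…
Total = C$15,060.35 + C$753.0175 + C$447.7737… = C$16,261.14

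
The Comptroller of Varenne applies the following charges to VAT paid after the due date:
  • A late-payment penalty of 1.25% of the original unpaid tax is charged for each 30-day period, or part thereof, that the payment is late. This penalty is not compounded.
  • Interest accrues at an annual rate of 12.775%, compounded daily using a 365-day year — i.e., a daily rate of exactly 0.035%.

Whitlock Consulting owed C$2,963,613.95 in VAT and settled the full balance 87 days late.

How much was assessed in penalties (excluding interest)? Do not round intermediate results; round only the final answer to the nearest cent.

C$111,135.52

Penalty periods: ⌈87/30⌉ = 3; penalty = 3 × 1.25% × C$2,963,613.95 = C$111,135.52…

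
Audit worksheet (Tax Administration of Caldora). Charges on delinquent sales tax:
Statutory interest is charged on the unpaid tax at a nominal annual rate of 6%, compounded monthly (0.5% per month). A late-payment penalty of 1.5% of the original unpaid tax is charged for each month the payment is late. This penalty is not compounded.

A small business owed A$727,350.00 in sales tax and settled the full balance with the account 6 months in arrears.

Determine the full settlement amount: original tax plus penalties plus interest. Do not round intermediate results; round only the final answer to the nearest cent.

A$814,906.58

Late-payment penalty = 1.5% × A$727,350.00 × 6 mo = A$65,461.50
Interest: A$727,350.00 × ((1 + 0.005)^6 − 1) = A$727,350.00 × 0.0303775… = A$22,095.0815…
Total = A$727,350.00 + A$65,461.5000 + A$22,095.0815… = A$814,906.58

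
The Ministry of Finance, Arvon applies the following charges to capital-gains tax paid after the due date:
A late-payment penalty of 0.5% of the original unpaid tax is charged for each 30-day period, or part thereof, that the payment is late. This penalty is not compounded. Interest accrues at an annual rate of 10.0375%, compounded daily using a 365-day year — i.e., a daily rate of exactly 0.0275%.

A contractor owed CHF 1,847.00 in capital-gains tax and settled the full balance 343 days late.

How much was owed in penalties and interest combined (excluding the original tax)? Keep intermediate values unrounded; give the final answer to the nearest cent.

CHF 293.49

Penalty periods: ⌈343/30⌉ = 12; penalty = 12 × 0.5% × CHF 1,847.00 = CHF 110.82
Interest: CHF 1,847.00 × ((1 + 0.000275)^343 − 1) = CHF 1,847.00 × 0.09890259… = CHF 182.6731…
Penalties + interest = CHF 110.8200 + CHF 182.6731… = CHF 293.49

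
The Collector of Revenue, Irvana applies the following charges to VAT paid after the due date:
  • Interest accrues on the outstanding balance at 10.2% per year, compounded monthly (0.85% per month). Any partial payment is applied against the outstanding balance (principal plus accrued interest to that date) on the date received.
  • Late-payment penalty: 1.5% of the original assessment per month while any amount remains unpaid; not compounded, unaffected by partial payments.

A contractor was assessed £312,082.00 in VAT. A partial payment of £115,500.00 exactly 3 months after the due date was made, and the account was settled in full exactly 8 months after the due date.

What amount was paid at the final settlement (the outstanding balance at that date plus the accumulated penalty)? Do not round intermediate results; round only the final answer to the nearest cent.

£250,902.69

Balance at month 3: £312,082.0000 × (1 + 0.0085)^3 = £320,107.9264…
After £115,500.00 payment: £320,107.9264… − £115,500.00 = £204,607.9264…
Balance at month 8: £204,607.9264… × (1 + 0.0085)^5 = £213,452.8544…
Penalty: 8 × 1.5% × £312,082.00 = £37,449.84
Final settlement = outstanding balance + penalty = £213,452.8544… + £37,449.84 = £250,902.69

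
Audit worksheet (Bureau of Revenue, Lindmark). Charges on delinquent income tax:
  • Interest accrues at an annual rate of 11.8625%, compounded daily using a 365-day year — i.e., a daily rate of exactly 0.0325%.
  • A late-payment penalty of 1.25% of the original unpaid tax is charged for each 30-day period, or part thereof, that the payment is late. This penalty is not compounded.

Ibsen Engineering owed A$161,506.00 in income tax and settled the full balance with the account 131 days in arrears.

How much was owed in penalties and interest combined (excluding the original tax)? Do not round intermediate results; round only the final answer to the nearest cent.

Penalty periods: ⌈131/30⌉ = 5; penalty = 5 × 1.25% × A$161,506.00 = A$10,094.13…
Interest: A$161,506.00 × ((1 + 0.000325)^131 − 1) = A$161,506.00 × 0.04348710… = A$7,023.4272…
Penalties + interest = A$10,094.1250 + A$7,023.4272… = A$17,117.55

A$17,117.55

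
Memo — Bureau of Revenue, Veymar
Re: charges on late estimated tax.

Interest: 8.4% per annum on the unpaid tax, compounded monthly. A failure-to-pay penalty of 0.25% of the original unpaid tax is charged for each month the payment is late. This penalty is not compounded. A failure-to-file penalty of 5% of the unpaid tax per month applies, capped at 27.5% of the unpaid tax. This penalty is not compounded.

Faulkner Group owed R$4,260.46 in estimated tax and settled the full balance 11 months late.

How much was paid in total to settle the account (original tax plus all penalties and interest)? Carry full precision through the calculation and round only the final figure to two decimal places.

R$5,889.03

Failure-to-file: 11 × 5% × R$4,260.46 = R$2,343.25…, capped at 27.5% × R$4,260.46 = R$1,171.63…
Failure-to-pay penalty: 11 × 0.25% × R$4,260.46 = R$117.16…
Interest (8.4%/yr ÷ 12 = 0.7%/month): R$4,260.46 × ((1 + 0.007)^11 − 1) = R$339.7819…
Total = R$4,260.46 + R$1,288.7892… + R$339.7819… = R$5,889.03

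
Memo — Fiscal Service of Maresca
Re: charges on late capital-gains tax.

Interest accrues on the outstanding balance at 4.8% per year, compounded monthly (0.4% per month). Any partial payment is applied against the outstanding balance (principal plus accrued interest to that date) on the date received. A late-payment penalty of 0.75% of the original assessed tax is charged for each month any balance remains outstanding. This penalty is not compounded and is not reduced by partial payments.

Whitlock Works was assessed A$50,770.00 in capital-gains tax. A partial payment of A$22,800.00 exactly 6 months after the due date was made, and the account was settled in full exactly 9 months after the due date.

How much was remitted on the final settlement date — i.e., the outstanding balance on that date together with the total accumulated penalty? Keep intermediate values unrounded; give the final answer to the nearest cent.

A$32,979.52

Balance at month 6: A$50,770.0000 × (1 + 0.004)^6 = A$52,000.7300…
After A$22,800.00 payment: A$52,000.7300… − A$22,800.00 = A$29,200.7300…
Balance at month 9: A$29,200.7300… × (1 + 0.004)^3 = A$29,552.5422…
Penalty: 9 × 0.75% × A$50,770.00 = A$3,426.98…
Final settlement = outstanding balance + penalty = A$29,552.5422… + A$3,426.98… = A$32,979.52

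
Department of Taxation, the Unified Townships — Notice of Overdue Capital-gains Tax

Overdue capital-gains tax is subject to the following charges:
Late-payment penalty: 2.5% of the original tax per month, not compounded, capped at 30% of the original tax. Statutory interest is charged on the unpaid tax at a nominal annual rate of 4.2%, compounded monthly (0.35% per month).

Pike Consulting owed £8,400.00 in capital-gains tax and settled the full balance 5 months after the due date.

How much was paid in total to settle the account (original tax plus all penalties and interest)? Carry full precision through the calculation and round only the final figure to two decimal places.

£9,598.03

Penalty: 5 × 2.5% × £8,400.00 = £1,050.00 (below the 30% cap of £2,520.00)
Interest: £8,400.00 × ((1 + 0.0035)^5 − 1) = £8,400.00 × 0.0176229… = £148.0326…
Total = £8,400.00 + £1,050.0000 + £148.0326… = £9,598.03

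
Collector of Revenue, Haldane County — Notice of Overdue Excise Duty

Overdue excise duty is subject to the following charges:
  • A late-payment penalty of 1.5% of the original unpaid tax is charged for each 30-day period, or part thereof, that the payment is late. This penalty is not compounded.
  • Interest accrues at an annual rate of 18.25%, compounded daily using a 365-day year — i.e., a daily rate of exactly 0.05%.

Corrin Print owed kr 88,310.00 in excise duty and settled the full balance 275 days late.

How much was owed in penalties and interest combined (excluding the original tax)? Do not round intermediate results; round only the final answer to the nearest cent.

kr 26,260.06

Penalty periods: ⌈275/30⌉ = 10; penalty = 10 × 1.5% × kr 88,310.00 = kr 13,246.50
Interest: kr 88,310.00 × ((1 + 0.0005)^275 − 1) = kr 88,310.00 × 0.14736228… = kr 13,013.5628…
Penalties + interest = kr 13,246.5000 + kr 13,013.5628… = kr 26,260.06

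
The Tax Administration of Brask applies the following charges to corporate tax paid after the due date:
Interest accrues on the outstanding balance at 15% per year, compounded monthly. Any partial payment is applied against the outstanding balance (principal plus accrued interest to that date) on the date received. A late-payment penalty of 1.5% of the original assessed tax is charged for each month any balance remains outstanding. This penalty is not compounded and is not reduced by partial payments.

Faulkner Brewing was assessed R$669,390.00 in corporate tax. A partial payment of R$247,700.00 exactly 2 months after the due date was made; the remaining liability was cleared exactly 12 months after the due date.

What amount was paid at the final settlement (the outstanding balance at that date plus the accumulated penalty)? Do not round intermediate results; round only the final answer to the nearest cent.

R$617,024.18

Monthly rate = 15% ÷ 12 = 1.25%
Balance at month 2: R$669,390.0000 × (1 + 0.0125)^2 = R$686,229.3422…
After R$247,700.00 payment: R$686,229.3422… − R$247,700.00 = R$438,529.3422…
Balance at month 12: R$438,529.3422… × (1 + 0.0125)^10 = R$496,533.9821…
Penalty: 12 × 1.5% × R$669,390.00 = R$120,490.20
Final settlement = outstanding balance + penalty = R$496,533.9821… + R$120,490.20 = R$617,024.18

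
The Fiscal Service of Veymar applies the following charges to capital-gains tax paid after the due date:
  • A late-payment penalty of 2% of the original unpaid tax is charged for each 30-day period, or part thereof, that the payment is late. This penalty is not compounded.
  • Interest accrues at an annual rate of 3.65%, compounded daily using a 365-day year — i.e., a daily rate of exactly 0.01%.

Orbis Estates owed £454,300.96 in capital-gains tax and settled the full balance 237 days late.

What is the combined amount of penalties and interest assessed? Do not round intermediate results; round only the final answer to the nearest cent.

£83,583.14

Penalty periods: ⌈237/30⌉ = 8; penalty = 8 × 2% × £454,300.96 = £72,688.15…
Interest: £454,300.96 × ((1 + 0.0001)^237 − 1) = £454,300.96 × 0.02398186… = £10,894.9836…
Penalties + interest = £72,688.1536 + £10,894.9836… = £83,583.14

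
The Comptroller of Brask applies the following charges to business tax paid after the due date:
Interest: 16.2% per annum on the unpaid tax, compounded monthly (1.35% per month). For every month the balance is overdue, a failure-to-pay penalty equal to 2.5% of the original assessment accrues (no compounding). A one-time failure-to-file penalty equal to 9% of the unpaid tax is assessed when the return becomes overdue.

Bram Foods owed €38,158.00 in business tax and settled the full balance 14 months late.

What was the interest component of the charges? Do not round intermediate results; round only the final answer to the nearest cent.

€7,880.18

Interest: €38,158.00 × ((1 + 0.0135)^14 − 1) = €38,158.00 × 0.2065145… = €7,880.1799…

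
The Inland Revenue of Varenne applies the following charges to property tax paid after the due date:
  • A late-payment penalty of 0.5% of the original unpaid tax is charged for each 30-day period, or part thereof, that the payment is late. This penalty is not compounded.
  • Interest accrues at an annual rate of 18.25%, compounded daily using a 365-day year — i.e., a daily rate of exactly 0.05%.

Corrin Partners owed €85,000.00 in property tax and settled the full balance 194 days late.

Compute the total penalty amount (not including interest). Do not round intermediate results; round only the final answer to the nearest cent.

Penalty periods: ⌈194/30⌉ = 7; penalty = 7 × 0.5% × €85,000.00 = €2,975.00

€2,975.00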